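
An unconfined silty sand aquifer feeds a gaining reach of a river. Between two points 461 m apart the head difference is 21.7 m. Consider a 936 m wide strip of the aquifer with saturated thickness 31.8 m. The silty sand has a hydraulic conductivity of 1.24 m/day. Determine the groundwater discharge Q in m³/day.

1740

Cross-sectional area A = 936 × 31.8 = 29765 m².
Hydraulic gradient i = Δh / L = 21.7 / 461 = 0.04707.
Darcy's law: Q = K · A · i = 1.240 × 29765 × 0.04707 = 1737 m³/day.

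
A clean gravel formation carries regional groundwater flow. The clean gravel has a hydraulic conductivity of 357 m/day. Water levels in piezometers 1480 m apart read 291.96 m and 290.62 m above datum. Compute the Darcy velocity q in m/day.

0.323

Hydraulic gradient i = (291.96 − 290.62) / 1480 = 1.34 / 1480 = 0.0009054.
Specific discharge q = K · i = 357.0 × 0.0009054 = 0.3232 m/day.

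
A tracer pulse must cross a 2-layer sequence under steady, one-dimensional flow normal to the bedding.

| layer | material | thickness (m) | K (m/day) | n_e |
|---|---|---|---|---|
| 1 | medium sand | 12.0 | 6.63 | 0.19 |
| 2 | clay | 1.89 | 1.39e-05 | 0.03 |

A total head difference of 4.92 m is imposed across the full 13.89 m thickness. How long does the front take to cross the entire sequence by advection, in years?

177

With flow normal to the layers, continuity requires the same specific discharge q through every layer.
Σ(b_i/K_i) = 12.0/6.63 + 1.89/1.39e-05 = 1.360e+05 d.
q = Δh / Σ(b_i/K_i) = 4.92 / 1.360e+05 = 3.618e-05 m/day.
In each layer the seepage velocity is v_i = q/n_i, so the layer transit time is t_i = b_i·n_i / q:
  layer 1 (medium sand): t_1 = 12.0 × 0.19 / 3.618e-05 = 63012 d
  layer 2 (clay): t_2 = 1.89 × 0.03 / 3.618e-05 = 1567 d
Total t = Σ t_i = 64579 days = 176.8 years.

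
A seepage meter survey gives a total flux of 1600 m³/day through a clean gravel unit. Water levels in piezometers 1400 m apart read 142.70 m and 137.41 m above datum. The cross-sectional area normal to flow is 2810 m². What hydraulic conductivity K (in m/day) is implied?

Hydraulic gradient i = (142.70 − 137.41) / 1400 = 5.29 / 1400 = 0.003779.
From Q = K·A·i, K = Q / (A·i) = 1600 / (2810 × 0.003779) = 150.7 m/day.

151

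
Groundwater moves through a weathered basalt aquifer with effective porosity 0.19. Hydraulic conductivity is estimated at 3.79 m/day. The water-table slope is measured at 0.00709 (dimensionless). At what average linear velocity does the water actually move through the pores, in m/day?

Hydraulic gradient i = 0.00709.
Darcy flux q = K · i = 3.790 × 0.007090 = 0.02687 m/day.
Seepage velocity v = q / n_e = 0.02687 / 0.19 = 0.1414 m/day.

0.141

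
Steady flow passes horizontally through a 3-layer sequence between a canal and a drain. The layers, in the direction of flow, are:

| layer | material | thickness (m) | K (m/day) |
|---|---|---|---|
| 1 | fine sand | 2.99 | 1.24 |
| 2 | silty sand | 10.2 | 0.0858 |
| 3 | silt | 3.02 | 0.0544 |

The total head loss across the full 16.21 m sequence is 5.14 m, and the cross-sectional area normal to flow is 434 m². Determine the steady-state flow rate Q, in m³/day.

12.6

Flow is perpendicular to layering, so the layers act in series and the equivalent K is the thickness-weighted harmonic mean.
Total thickness L = 2.99 + 10.2 + 3.02 = 16.21 m.
Σ(b_i/K_i) = 2.99/1.24 + 10.2/0.0858 + 3.02/0.0544 = 176.8 d.
K_eq = L / Σ(b_i/K_i) = 16.21 / 176.8 = 0.09168 m/day.
Q = K_eq · A · (Δh/L) = 0.09168 × 434 × (5.14/16.21) = 12.62 m³/day.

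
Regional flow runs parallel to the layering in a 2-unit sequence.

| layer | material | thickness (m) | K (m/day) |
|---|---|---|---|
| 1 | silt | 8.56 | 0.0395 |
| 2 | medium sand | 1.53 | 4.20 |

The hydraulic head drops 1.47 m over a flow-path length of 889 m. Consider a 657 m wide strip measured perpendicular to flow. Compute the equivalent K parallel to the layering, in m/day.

Flow is parallel to layering, so each bed carries its own Darcy discharge and the transmissivities add.
Σ(K_i·b_i) = 0.0395×8.56 + 4.20×1.53 = 6.764 m²/day.
Total thickness b = 10.09 m, so K_eq = Σ(K_i·b_i)/b = 0.6704 m/day.

0.670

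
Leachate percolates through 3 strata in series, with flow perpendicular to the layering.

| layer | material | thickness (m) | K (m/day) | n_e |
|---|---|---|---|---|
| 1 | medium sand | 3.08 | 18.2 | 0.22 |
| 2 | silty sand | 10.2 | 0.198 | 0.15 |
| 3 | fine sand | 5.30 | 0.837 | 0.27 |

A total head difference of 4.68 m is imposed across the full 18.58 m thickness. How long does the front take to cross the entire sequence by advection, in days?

With flow normal to the layers, continuity requires the same specific discharge q through every layer.
Σ(b_i/K_i) = 3.08/18.2 + 10.2/0.198 + 5.30/0.837 = 58.02 d.
q = Δh / Σ(b_i/K_i) = 4.68 / 58.02 = 0.08067 m/day.
In each layer the seepage velocity is v_i = q/n_i, so the layer transit time is t_i = b_i·n_i / q:
  layer 1 (medium sand): t_1 = 3.08 × 0.22 / 0.08067 = 8.400 d
  layer 2 (silty sand): t_2 = 10.2 × 0.15 / 0.08067 = 18.97 d
  layer 3 (fine sand): t_3 = 5.30 × 0.27 / 0.08067 = 17.74 d
Total t = Σ t_i = 45.11 days.

45.1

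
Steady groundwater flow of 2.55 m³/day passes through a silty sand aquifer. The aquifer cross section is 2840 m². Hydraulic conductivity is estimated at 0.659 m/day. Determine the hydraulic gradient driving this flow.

From Q = K·A·i, i = Q / (K·A) = 2.55 / (0.6590 × 2840) = 0.001362.

0.00136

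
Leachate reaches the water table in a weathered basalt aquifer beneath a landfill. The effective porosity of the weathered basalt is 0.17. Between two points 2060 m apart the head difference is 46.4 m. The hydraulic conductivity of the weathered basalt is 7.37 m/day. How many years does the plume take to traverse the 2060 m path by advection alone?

5.78

Hydraulic gradient i = Δh / L = 46.4 / 2060 = 0.02252.
Darcy flux q = K · i = 7.370 × 0.02252 = 0.1660 m/day.
Seepage velocity v = q / n_e = 0.1660 / 0.17 = 0.9765 m/day.
Travel time t = L / v = 2060 / 0.9765 = 2110 days = 5.776 years.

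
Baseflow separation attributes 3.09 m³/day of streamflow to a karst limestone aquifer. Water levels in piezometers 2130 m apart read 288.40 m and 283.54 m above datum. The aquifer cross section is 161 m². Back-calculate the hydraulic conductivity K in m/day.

Hydraulic gradient i = (288.40 − 283.54) / 2130 = 4.86 / 2130 = 0.002282.
From Q = K·A·i, K = Q / (A·i) = 3.09 / (161.0 × 0.002282) = 8.412 m/day.

8.41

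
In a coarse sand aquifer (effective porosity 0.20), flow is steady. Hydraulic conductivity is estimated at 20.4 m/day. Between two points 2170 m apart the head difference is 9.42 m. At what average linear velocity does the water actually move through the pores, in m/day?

Hydraulic gradient i = Δh / L = 9.42 / 2170 = 0.004341.
Darcy flux q = K · i = 20.40 × 0.004341 = 0.08856 m/day.
Seepage velocity v = q / n_e = 0.08856 / 0.20 = 0.4428 m/day.

0.443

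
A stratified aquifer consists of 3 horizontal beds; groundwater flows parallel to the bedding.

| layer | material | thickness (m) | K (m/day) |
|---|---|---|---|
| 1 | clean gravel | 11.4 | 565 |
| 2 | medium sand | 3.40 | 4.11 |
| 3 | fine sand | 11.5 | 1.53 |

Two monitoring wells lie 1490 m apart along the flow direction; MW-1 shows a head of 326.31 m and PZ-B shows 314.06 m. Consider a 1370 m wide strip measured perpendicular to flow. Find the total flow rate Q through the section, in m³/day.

72900

Flow is parallel to layering, so each bed carries its own Darcy discharge and the transmissivities add.
Σ(K_i·b_i) = 565×11.4 + 4.11×3.40 + 1.53×11.5 = 6473 m²/day.
Hydraulic gradient i = (326.31 − 314.06) / 1490 = 12.25 / 1490 = 0.008221.
Q = Σ(K_i·b_i) · W · i = 6473 × 1370 × 0.008221 = 72903 m³/day.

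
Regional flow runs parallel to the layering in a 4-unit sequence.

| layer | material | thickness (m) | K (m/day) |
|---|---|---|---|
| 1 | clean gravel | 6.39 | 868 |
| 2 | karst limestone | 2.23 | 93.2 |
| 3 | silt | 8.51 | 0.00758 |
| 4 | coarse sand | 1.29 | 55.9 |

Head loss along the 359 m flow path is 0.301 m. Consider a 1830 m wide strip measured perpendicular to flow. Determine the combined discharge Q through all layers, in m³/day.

Flow is parallel to layering, so each bed carries its own Darcy discharge and the transmissivities add.
Σ(K_i·b_i) = 868×6.39 + 93.2×2.23 + 0.00758×8.51 + 55.9×1.29 = 5827 m²/day.
Hydraulic gradient i = Δh / L = 0.301 / 359 = 0.0008384.
Q = Σ(K_i·b_i) · W · i = 5827 × 1830 × 0.0008384 = 8940 m³/day.

8940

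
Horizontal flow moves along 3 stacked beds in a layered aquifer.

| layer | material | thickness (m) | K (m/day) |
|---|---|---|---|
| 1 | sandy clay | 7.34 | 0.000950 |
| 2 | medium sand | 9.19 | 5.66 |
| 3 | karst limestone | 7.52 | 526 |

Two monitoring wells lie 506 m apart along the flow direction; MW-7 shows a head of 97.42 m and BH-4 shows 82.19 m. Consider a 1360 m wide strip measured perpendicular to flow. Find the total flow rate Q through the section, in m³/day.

164000

Flow is parallel to layering, so each bed carries its own Darcy discharge and the transmissivities add.
Σ(K_i·b_i) = 0.000950×7.34 + 5.66×9.19 + 526×7.52 = 4008 m²/day.
Hydraulic gradient i = (97.42 − 82.19) / 506 = 15.23 / 506 = 0.03010.
Q = Σ(K_i·b_i) · W · i = 4008 × 1360 × 0.03010 = 1.640e+05 m³/day.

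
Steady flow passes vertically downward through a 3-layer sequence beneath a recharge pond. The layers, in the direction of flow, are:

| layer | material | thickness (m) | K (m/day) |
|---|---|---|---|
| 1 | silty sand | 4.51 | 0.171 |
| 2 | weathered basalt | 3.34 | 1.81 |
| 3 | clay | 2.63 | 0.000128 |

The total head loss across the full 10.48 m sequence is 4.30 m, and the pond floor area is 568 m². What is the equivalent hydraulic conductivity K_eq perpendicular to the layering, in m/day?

Flow is perpendicular to layering, so the layers act in series and the equivalent K is the thickness-weighted harmonic mean.
Total thickness L = 4.51 + 3.34 + 2.63 = 10.48 m.
Σ(b_i/K_i) = 4.51/0.171 + 3.34/1.81 + 2.63/0.000128 = 20575 d.
K_eq = L / Σ(b_i/K_i) = 10.48 / 20575 = 0.0005094 m/day.

0.000509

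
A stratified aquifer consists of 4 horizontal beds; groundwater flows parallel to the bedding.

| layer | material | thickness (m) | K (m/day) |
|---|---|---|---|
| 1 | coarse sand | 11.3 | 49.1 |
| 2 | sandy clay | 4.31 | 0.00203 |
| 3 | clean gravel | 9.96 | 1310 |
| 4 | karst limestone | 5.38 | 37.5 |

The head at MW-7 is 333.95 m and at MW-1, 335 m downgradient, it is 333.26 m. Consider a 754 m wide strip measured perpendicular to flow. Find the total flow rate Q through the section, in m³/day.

Flow is parallel to layering, so each bed carries its own Darcy discharge and the transmissivities add.
Σ(K_i·b_i) = 49.1×11.3 + 0.00203×4.31 + 1310×9.96 + 37.5×5.38 = 13804 m²/day.
Hydraulic gradient i = (333.95 − 333.26) / 335 = 0.69 / 335 = 0.002060.
Q = Σ(K_i·b_i) · W · i = 13804 × 754 × 0.002060 = 21438 m³/day.

21400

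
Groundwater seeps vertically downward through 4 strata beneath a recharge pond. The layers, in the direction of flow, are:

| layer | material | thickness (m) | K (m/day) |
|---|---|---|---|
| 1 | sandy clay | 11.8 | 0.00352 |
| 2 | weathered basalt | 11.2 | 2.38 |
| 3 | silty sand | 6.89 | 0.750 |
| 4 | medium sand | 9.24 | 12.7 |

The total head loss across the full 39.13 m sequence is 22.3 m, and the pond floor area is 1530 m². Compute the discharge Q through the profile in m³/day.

10.1

Flow is perpendicular to layering, so the layers act in series and the equivalent K is the thickness-weighted harmonic mean.
Total thickness L = 11.8 + 11.2 + 6.89 + 9.24 = 39.13 m.
Σ(b_i/K_i) = 11.8/0.00352 + 11.2/2.38 + 6.89/0.750 + 9.24/12.7 = 3367 d.
K_eq = L / Σ(b_i/K_i) = 39.13 / 3367 = 0.01162 m/day.
Q = K_eq · A · (Δh/L) = 0.01162 × 1530 × (22.3/39.13) = 10.13 m³/day.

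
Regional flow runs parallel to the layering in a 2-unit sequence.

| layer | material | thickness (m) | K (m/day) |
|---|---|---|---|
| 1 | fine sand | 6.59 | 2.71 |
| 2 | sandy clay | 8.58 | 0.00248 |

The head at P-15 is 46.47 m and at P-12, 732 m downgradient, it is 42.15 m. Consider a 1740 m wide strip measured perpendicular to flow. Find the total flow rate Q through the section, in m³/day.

184

Flow is parallel to layering, so each bed carries its own Darcy discharge and the transmissivities add.
Σ(K_i·b_i) = 2.71×6.59 + 0.00248×8.58 = 17.88 m²/day.
Hydraulic gradient i = (46.47 − 42.15) / 732 = 4.32 / 732 = 0.005902.
Q = Σ(K_i·b_i) · W · i = 17.88 × 1740 × 0.005902 = 183.6 m³/day.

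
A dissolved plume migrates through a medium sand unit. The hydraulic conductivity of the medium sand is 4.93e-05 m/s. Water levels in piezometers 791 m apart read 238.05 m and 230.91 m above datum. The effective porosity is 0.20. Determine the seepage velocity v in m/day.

0.192

Convert K: 4.93e-05 m/s × 86400 = 4.260 m/day.
Hydraulic gradient i = (238.05 − 230.91) / 791 = 7.14 / 791 = 0.009027.
Darcy flux q = K · i = 4.260 × 0.009027 = 0.03845 m/day.
Seepage velocity v = q / n_e = 0.03845 / 0.20 = 0.1922 m/day.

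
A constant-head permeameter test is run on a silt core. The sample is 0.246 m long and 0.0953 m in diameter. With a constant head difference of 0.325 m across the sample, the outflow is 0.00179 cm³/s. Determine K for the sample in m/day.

0.0164

Cross-sectional area A = π·(d/2)² = π × (0.0953/2)² = 0.007133 m².
Convert discharge: 0.00179 cm³/s = 1.790e-09 m³/s.
Darcy's law rearranged: K = Q·L / (A·Δh) = 1.790e-09 × 0.246 / (0.007133 × 0.325) = 1.899e-07 m/s = 0.01641 m/day.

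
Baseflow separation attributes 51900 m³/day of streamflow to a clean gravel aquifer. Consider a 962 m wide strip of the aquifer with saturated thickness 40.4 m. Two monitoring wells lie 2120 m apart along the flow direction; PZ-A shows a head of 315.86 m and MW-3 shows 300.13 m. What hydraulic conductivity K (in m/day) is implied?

180

Cross-sectional area A = 962 × 40.4 = 38865 m².
Hydraulic gradient i = (315.86 − 300.13) / 2120 = 15.73 / 2120 = 0.007420.
From Q = K·A·i, K = Q / (A·i) = 51900 / (38865 × 0.007420) = 180.0 m/day.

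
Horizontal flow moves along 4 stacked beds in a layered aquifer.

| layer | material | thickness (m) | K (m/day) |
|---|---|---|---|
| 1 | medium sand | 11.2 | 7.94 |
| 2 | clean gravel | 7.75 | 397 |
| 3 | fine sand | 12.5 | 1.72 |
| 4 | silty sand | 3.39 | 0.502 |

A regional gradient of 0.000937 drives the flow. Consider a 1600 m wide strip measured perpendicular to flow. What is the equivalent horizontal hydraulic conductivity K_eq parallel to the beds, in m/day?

91.5

Flow is parallel to layering, so each bed carries its own Darcy discharge and the transmissivities add.
Σ(K_i·b_i) = 7.94×11.2 + 397×7.75 + 1.72×12.5 + 0.502×3.39 = 3189 m²/day.
Total thickness b = 34.84 m, so K_eq = Σ(K_i·b_i)/b = 91.53 m/day.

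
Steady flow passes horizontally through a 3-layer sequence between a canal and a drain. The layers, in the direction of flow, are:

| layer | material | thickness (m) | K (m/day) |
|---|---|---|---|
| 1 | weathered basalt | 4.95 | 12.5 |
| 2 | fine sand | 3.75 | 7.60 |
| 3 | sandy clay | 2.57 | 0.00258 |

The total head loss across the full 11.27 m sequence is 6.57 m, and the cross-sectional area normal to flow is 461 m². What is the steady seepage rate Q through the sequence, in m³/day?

3.04

Flow is perpendicular to layering, so the layers act in series and the equivalent K is the thickness-weighted harmonic mean.
Total thickness L = 4.95 + 3.75 + 2.57 = 11.27 m.
Σ(b_i/K_i) = 4.95/12.5 + 3.75/7.60 + 2.57/0.00258 = 997.0 d.
K_eq = L / Σ(b_i/K_i) = 11.27 / 997.0 = 0.01130 m/day.
Q = K_eq · A · (Δh/L) = 0.01130 × 461 × (6.57/11.27) = 3.038 m³/day.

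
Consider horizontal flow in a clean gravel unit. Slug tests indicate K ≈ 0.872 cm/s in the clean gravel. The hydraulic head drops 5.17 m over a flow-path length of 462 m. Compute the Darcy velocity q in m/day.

8.43

Convert K: 0.872 cm/s × 864 = 753.4 m/day.
Hydraulic gradient i = Δh / L = 5.17 / 462 = 0.01119.
Specific discharge q = K · i = 753.4 × 0.01119 = 8.431 m/day.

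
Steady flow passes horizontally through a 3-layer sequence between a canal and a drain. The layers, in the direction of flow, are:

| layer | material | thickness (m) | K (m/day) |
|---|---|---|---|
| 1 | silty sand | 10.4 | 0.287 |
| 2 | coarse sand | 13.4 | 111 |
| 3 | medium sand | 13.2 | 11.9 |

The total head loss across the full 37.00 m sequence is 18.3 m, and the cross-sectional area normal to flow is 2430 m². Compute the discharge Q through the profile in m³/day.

Flow is perpendicular to layering, so the layers act in series and the equivalent K is the thickness-weighted harmonic mean.
Total thickness L = 10.4 + 13.4 + 13.2 = 37.00 m.
Σ(b_i/K_i) = 10.4/0.287 + 13.4/111 + 13.2/11.9 = 37.47 d.
K_eq = L / Σ(b_i/K_i) = 37.00 / 37.47 = 0.9875 m/day.
Q = K_eq · A · (Δh/L) = 0.9875 × 2430 × (18.3/37.00) = 1187 m³/day.

1190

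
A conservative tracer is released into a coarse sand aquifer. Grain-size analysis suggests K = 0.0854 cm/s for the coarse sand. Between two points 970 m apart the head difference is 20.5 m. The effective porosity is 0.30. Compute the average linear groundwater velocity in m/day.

Convert K: 0.0854 cm/s × 864 = 73.79 m/day.
Hydraulic gradient i = Δh / L = 20.5 / 970 = 0.02113.
Darcy flux q = K · i = 73.79 × 0.02113 = 1.559 m/day.
Seepage velocity v = q / n_e = 1.559 / 0.30 = 5.198 m/day.

5.20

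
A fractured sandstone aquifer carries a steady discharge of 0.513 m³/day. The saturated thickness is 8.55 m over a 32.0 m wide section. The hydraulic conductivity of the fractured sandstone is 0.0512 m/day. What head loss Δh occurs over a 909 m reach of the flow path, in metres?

33.3

Cross-sectional area A = 32.0 × 8.55 = 273.6 m².
From Q = K·A·i, i = Q / (K·A) = 0.513 / (0.05120 × 273.6) = 0.03662.
Head loss Δh = i · L = 0.03662 × 909 = 33.29 m.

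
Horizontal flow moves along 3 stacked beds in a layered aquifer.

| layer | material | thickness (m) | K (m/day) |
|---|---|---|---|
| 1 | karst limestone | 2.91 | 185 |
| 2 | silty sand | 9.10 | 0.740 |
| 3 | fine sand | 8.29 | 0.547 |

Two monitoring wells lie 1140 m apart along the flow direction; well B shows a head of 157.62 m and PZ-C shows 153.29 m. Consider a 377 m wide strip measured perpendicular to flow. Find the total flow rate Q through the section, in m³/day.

Flow is parallel to layering, so each bed carries its own Darcy discharge and the transmissivities add.
Σ(K_i·b_i) = 185×2.91 + 0.740×9.10 + 0.547×8.29 = 549.6 m²/day.
Hydraulic gradient i = (157.62 − 153.29) / 1140 = 4.33 / 1140 = 0.003798.
Q = Σ(K_i·b_i) · W · i = 549.6 × 377 × 0.003798 = 787.0 m³/day.

787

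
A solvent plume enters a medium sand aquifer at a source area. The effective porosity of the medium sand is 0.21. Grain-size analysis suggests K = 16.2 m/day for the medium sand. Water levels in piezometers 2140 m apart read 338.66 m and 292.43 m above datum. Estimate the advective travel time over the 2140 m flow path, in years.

3.52

Hydraulic gradient i = (338.66 − 292.43) / 2140 = 46.23 / 2140 = 0.02160.
Darcy flux q = K · i = 16.20 × 0.02160 = 0.3500 m/day.
Seepage velocity v = q / n_e = 0.3500 / 0.21 = 1.667 m/day.
Travel time t = L / v = 2140 / 1.667 = 1284 days = 3.516 years.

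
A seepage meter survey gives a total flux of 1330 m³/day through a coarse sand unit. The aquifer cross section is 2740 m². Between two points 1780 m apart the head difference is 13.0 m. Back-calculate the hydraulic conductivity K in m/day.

66.5

Hydraulic gradient i = Δh / L = 13.0 / 1780 = 0.007303.
From Q = K·A·i, K = Q / (A·i) = 1330 / (2740 × 0.007303) = 66.46 m/day.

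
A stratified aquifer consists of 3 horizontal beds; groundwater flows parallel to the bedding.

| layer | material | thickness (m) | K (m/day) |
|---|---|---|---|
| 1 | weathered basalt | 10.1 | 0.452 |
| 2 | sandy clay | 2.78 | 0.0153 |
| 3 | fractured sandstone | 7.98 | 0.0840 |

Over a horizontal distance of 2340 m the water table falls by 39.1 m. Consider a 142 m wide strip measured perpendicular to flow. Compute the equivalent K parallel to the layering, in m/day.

0.253

Flow is parallel to layering, so each bed carries its own Darcy discharge and the transmissivities add.
Σ(K_i·b_i) = 0.452×10.1 + 0.0153×2.78 + 0.0840×7.98 = 5.278 m²/day.
Total thickness b = 20.86 m, so K_eq = Σ(K_i·b_i)/b = 0.2530 m/day.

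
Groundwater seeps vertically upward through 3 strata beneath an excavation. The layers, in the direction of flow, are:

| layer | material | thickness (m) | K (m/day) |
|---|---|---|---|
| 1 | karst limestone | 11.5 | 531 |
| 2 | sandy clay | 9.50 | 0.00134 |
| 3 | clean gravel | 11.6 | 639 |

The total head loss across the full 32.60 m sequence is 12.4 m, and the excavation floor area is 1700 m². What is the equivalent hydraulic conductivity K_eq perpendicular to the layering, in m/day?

0.00460

Flow is perpendicular to layering, so the layers act in series and the equivalent K is the thickness-weighted harmonic mean.
Total thickness L = 11.5 + 9.50 + 11.6 = 32.60 m.
Σ(b_i/K_i) = 11.5/531 + 9.50/0.00134 + 11.6/639 = 7090 d.
K_eq = L / Σ(b_i/K_i) = 32.60 / 7090 = 0.004598 m/day.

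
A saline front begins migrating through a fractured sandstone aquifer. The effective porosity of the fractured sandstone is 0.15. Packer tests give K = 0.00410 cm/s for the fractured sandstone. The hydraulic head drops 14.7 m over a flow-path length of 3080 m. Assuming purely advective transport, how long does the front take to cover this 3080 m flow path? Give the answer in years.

Convert K: 0.00410 cm/s × 864 = 3.542 m/day.
Hydraulic gradient i = Δh / L = 14.7 / 3080 = 0.004773.
Darcy flux q = K · i = 3.542 × 0.004773 = 0.01691 m/day.
Seepage velocity v = q / n_e = 0.01691 / 0.15 = 0.1127 m/day.
Travel time t = L / v = 3080 / 0.1127 = 27326 days = 74.81 years.

74.8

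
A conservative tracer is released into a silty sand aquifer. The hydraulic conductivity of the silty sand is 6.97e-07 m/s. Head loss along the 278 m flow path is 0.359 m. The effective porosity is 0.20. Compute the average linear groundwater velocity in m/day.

0.000389

Convert K: 6.97e-07 m/s × 86400 = 0.06022 m/day.
Hydraulic gradient i = Δh / L = 0.359 / 278 = 0.001291.
Darcy flux q = K · i = 0.06022 × 0.001291 = 7.777e-05 m/day.
Seepage velocity v = q / n_e = 7.777e-05 / 0.20 = 0.0003888 m/day.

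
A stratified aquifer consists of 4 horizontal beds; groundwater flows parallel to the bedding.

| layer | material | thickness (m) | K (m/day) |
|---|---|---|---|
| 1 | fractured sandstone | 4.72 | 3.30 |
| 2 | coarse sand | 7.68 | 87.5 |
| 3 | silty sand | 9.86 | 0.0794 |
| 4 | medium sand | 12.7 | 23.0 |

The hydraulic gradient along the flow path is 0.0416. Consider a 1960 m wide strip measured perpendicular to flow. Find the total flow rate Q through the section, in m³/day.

Flow is parallel to layering, so each bed carries its own Darcy discharge and the transmissivities add.
Σ(K_i·b_i) = 3.30×4.72 + 87.5×7.68 + 0.0794×9.86 + 23.0×12.7 = 980.5 m²/day.
Hydraulic gradient i = 0.0416.
Q = Σ(K_i·b_i) · W · i = 980.5 × 1960 × 0.04160 = 79943 m³/day.

79900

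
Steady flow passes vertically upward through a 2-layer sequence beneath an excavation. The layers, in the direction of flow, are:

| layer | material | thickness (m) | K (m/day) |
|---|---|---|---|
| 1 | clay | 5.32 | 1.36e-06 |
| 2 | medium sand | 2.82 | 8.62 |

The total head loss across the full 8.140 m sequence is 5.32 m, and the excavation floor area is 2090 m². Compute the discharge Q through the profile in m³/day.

0.00284

Flow is perpendicular to layering, so the layers act in series and the equivalent K is the thickness-weighted harmonic mean.
Total thickness L = 5.32 + 2.82 = 8.140 m.
Σ(b_i/K_i) = 5.32/1.36e-06 + 2.82/8.62 = 3.912e+06 d.
K_eq = L / Σ(b_i/K_i) = 8.140 / 3.912e+06 = 2.081e-06 m/day.
Q = K_eq · A · (Δh/L) = 2.081e-06 × 2090 × (5.32/8.140) = 0.002842 m³/day.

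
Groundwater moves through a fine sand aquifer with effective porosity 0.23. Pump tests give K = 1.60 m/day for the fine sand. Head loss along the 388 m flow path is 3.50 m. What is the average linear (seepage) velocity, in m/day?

Hydraulic gradient i = Δh / L = 3.50 / 388 = 0.009021.
Darcy flux q = K · i = 1.600 × 0.009021 = 0.01443 m/day.
Seepage velocity v = q / n_e = 0.01443 / 0.23 = 0.06275 m/day.

0.0628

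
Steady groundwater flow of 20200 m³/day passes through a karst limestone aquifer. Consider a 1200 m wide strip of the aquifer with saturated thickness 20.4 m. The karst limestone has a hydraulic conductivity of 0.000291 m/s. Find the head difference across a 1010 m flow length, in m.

Convert K: 0.000291 m/s × 86400 = 25.14 m/day.
Cross-sectional area A = 1200 × 20.4 = 24480 m².
From Q = K·A·i, i = Q / (K·A) = 20200 / (25.14 × 24480) = 0.03282.
Head loss Δh = i · L = 0.03282 × 1010 = 33.15 m.

33.1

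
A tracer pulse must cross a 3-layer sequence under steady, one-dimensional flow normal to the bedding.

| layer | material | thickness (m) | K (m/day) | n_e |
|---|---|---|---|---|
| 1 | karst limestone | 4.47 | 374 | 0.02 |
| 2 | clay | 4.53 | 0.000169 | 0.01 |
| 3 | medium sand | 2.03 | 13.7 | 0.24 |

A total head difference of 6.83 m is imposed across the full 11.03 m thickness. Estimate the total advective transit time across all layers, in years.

With flow normal to the layers, continuity requires the same specific discharge q through every layer.
Σ(b_i/K_i) = 4.47/374 + 4.53/0.000169 + 2.03/13.7 = 26805 d.
q = Δh / Σ(b_i/K_i) = 6.83 / 26805 = 0.0002548 m/day.
In each layer the seepage velocity is v_i = q/n_i, so the layer transit time is t_i = b_i·n_i / q:
  layer 1 (karst limestone): t_1 = 4.47 × 0.02 / 0.0002548 = 350.9 d
  layer 2 (clay): t_2 = 4.53 × 0.01 / 0.0002548 = 177.8 d
  layer 3 (medium sand): t_3 = 2.03 × 0.24 / 0.0002548 = 1912 d
Total t = Σ t_i = 2441 days = 6.682 years.

6.68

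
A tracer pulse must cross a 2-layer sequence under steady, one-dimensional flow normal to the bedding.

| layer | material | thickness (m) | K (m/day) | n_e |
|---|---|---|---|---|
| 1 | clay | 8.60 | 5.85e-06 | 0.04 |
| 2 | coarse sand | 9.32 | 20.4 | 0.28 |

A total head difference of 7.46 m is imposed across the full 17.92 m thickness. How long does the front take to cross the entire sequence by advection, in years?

With flow normal to the layers, continuity requires the same specific discharge q through every layer.
Σ(b_i/K_i) = 8.60/5.85e-06 + 9.32/20.4 = 1.470e+06 d.
q = Δh / Σ(b_i/K_i) = 7.46 / 1.470e+06 = 5.075e-06 m/day.
In each layer the seepage velocity is v_i = q/n_i, so the layer transit time is t_i = b_i·n_i / q:
  layer 1 (clay): t_1 = 8.60 × 0.04 / 5.075e-06 = 67789 d
  layer 2 (coarse sand): t_2 = 9.32 × 0.28 / 5.075e-06 = 5.143e+05 d
Total t = Σ t_i = 5.820e+05 days = 1594 years.

1590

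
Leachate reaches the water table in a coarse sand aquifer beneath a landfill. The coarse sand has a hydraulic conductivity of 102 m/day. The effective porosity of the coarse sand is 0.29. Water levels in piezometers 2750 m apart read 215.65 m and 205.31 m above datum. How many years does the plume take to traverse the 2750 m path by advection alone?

Hydraulic gradient i = (215.65 − 205.31) / 2750 = 10.34 / 2750 = 0.003760.
Darcy flux q = K · i = 102.0 × 0.003760 = 0.3835 m/day.
Seepage velocity v = q / n_e = 0.3835 / 0.29 = 1.322 m/day.
Travel time t = L / v = 2750 / 1.322 = 2079 days = 5.693 years.

5.69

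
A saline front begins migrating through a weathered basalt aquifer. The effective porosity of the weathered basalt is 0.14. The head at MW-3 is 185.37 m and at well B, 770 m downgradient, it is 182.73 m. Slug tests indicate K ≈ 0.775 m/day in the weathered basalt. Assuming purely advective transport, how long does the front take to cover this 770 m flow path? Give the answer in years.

111

Hydraulic gradient i = (185.37 − 182.73) / 770 = 2.64 / 770 = 0.003429.
Darcy flux q = K · i = 0.7750 × 0.003429 = 0.002657 m/day.
Seepage velocity v = q / n_e = 0.002657 / 0.14 = 0.01898 m/day.
Travel time t = L / v = 770 / 0.01898 = 40570 days = 111.1 years.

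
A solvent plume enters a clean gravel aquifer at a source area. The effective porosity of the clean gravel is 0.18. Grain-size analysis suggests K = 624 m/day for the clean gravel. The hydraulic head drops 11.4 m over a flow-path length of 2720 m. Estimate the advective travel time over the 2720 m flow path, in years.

0.513

Hydraulic gradient i = Δh / L = 11.4 / 2720 = 0.004191.
Darcy flux q = K · i = 624.0 × 0.004191 = 2.615 m/day.
Seepage velocity v = q / n_e = 2.615 / 0.18 = 14.53 m/day.
Travel time t = L / v = 2720 / 14.53 = 187.2 days = 0.5125 years.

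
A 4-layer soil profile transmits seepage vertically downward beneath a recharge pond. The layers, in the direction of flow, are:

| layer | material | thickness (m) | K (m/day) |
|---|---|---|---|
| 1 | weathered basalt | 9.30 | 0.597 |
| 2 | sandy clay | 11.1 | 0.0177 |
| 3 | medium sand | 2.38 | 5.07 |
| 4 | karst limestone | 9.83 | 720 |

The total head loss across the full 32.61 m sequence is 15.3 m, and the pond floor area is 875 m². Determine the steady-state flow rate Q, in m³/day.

Flow is perpendicular to layering, so the layers act in series and the equivalent K is the thickness-weighted harmonic mean.
Total thickness L = 9.30 + 11.1 + 2.38 + 9.83 = 32.61 m.
Σ(b_i/K_i) = 9.30/0.597 + 11.1/0.0177 + 2.38/5.07 + 9.83/720 = 643.2 d.
K_eq = L / Σ(b_i/K_i) = 32.61 / 643.2 = 0.05070 m/day.
Q = K_eq · A · (Δh/L) = 0.05070 × 875 × (15.3/32.61) = 20.81 m³/day.

20.8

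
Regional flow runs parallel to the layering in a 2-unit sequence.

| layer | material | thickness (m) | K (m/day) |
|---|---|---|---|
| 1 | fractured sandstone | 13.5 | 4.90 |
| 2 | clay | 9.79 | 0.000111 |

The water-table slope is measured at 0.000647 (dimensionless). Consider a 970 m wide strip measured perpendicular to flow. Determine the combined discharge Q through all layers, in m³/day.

Flow is parallel to layering, so each bed carries its own Darcy discharge and the transmissivities add.
Σ(K_i·b_i) = 4.90×13.5 + 0.000111×9.79 = 66.15 m²/day.
Hydraulic gradient i = 0.000647.
Q = Σ(K_i·b_i) · W · i = 66.15 × 970 × 0.0006470 = 41.52 m³/day.

41.5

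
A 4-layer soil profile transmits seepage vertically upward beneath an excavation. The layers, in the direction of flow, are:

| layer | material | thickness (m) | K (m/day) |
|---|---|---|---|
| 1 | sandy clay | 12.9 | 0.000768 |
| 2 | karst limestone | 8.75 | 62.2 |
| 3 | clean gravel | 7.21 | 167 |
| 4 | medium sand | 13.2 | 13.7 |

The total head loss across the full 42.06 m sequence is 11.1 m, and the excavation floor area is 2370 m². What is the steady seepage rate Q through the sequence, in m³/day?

1.57

Flow is perpendicular to layering, so the layers act in series and the equivalent K is the thickness-weighted harmonic mean.
Total thickness L = 12.9 + 8.75 + 7.21 + 13.2 = 42.06 m.
Σ(b_i/K_i) = 12.9/0.000768 + 8.75/62.2 + 7.21/167 + 13.2/13.7 = 16798 d.
K_eq = L / Σ(b_i/K_i) = 42.06 / 16798 = 0.002504 m/day.
Q = K_eq · A · (Δh/L) = 0.002504 × 2370 × (11.1/42.06) = 1.566 m³/day.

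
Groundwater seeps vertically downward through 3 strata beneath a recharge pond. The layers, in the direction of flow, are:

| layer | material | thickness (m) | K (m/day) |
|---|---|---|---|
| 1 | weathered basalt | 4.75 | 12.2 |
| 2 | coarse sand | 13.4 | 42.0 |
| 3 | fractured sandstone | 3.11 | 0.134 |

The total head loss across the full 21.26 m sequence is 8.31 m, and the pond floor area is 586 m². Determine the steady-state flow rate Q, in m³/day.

204

Flow is perpendicular to layering, so the layers act in series and the equivalent K is the thickness-weighted harmonic mean.
Total thickness L = 4.75 + 13.4 + 3.11 = 21.26 m.
Σ(b_i/K_i) = 4.75/12.2 + 13.4/42.0 + 3.11/0.134 = 23.92 d.
K_eq = L / Σ(b_i/K_i) = 21.26 / 23.92 = 0.8889 m/day.
Q = K_eq · A · (Δh/L) = 0.8889 × 586 × (8.31/21.26) = 203.6 m³/day.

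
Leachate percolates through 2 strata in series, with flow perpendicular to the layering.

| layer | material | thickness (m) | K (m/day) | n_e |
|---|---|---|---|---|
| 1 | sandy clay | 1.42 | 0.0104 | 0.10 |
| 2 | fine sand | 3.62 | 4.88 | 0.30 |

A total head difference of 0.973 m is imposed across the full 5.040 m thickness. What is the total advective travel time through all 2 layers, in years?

0.474

With flow normal to the layers, continuity requires the same specific discharge q through every layer.
Σ(b_i/K_i) = 1.42/0.0104 + 3.62/4.88 = 137.3 d.
q = Δh / Σ(b_i/K_i) = 0.973 / 137.3 = 0.007088 m/day.
In each layer the seepage velocity is v_i = q/n_i, so the layer transit time is t_i = b_i·n_i / q:
  layer 1 (sandy clay): t_1 = 1.42 × 0.10 / 0.007088 = 20.03 d
  layer 2 (fine sand): t_2 = 3.62 × 0.30 / 0.007088 = 153.2 d
Total t = Σ t_i = 173.3 days = 0.4744 years.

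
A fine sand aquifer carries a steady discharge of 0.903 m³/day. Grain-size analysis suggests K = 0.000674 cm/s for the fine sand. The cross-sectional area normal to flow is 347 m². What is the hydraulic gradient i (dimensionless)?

Convert K: 0.000674 cm/s × 864 = 0.5823 m/day.
From Q = K·A·i, i = Q / (K·A) = 0.903 / (0.5823 × 347.0) = 0.004469.

0.00447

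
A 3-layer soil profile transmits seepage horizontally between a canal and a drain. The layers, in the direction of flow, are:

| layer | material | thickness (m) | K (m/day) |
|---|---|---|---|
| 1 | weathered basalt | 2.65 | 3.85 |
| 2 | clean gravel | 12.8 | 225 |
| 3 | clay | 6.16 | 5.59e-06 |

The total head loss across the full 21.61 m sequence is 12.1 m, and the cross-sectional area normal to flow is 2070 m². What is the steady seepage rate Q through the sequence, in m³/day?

Flow is perpendicular to layering, so the layers act in series and the equivalent K is the thickness-weighted harmonic mean.
Total thickness L = 2.65 + 12.8 + 6.16 = 21.61 m.
Σ(b_i/K_i) = 2.65/3.85 + 12.8/225 + 6.16/5.59e-06 = 1.102e+06 d.
K_eq = L / Σ(b_i/K_i) = 21.61 / 1.102e+06 = 1.961e-05 m/day.
Q = K_eq · A · (Δh/L) = 1.961e-05 × 2070 × (12.1/21.61) = 0.02273 m³/day.

0.0227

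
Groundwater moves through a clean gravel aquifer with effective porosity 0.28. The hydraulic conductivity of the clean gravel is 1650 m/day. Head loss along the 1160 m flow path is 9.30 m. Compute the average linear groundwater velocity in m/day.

47.2

Hydraulic gradient i = Δh / L = 9.30 / 1160 = 0.008017.
Darcy flux q = K · i = 1650 × 0.008017 = 13.23 m/day.
Seepage velocity v = q / n_e = 13.23 / 0.28 = 47.24 m/day.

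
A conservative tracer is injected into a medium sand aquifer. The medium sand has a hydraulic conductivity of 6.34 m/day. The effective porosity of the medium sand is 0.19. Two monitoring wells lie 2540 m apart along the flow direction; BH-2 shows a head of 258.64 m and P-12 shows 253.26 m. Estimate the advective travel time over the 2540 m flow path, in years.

98.4

Hydraulic gradient i = (258.64 − 253.26) / 2540 = 5.38 / 2540 = 0.002118.
Darcy flux q = K · i = 6.340 × 0.002118 = 0.01343 m/day.
Seepage velocity v = q / n_e = 0.01343 / 0.19 = 0.07068 m/day.
Travel time t = L / v = 2540 / 0.07068 = 35938 days = 98.39 years.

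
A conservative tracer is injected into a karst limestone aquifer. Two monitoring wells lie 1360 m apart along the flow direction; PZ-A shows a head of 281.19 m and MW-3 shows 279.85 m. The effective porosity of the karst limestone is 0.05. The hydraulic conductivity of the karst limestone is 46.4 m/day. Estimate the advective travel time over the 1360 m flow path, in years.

Hydraulic gradient i = (281.19 − 279.85) / 1360 = 1.34 / 1360 = 0.0009853.
Darcy flux q = K · i = 46.40 × 0.0009853 = 0.04572 m/day.
Seepage velocity v = q / n_e = 0.04572 / 0.05 = 0.9144 m/day.
Travel time t = L / v = 1360 / 0.9144 = 1487 days = 4.072 years.

4.07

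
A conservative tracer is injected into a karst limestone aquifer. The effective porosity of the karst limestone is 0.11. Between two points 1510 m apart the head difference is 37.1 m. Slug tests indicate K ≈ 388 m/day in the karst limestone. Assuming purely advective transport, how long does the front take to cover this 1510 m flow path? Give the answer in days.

Hydraulic gradient i = Δh / L = 37.1 / 1510 = 0.02457.
Darcy flux q = K · i = 388.0 × 0.02457 = 9.533 m/day.
Seepage velocity v = q / n_e = 9.533 / 0.11 = 86.66 m/day.
Travel time t = L / v = 1510 / 86.66 = 17.42 days.

17.4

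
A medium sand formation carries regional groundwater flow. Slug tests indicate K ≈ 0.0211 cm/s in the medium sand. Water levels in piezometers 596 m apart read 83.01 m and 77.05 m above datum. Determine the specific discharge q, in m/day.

Convert K: 0.0211 cm/s × 864 = 18.23 m/day.
Hydraulic gradient i = (83.01 − 77.05) / 596 = 5.96 / 596 = 0.01000.
Specific discharge q = K · i = 18.23 × 0.01000 = 0.1823 m/day.

0.182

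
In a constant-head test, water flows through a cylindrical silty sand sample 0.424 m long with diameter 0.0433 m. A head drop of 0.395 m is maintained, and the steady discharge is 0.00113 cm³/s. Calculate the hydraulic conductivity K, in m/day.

Cross-sectional area A = π·(d/2)² = π × (0.0433/2)² = 0.001473 m².
Convert discharge: 0.00113 cm³/s = 1.130e-09 m³/s.
Darcy's law rearranged: K = Q·L / (A·Δh) = 1.130e-09 × 0.424 / (0.001473 × 0.395) = 8.237e-07 m/s = 0.07117 m/day.

0.0712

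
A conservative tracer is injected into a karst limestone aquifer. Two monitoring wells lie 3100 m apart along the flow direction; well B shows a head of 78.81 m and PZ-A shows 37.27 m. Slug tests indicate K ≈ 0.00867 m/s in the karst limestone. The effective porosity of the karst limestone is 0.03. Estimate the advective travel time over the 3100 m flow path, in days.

9.26

Convert K: 0.00867 m/s × 86400 = 749.1 m/day.
Hydraulic gradient i = (78.81 − 37.27) / 3100 = 41.54 / 3100 = 0.01340.
Darcy flux q = K · i = 749.1 × 0.01340 = 10.04 m/day.
Seepage velocity v = q / n_e = 10.04 / 0.03 = 334.6 m/day.
Travel time t = L / v = 3100 / 334.6 = 9.265 days.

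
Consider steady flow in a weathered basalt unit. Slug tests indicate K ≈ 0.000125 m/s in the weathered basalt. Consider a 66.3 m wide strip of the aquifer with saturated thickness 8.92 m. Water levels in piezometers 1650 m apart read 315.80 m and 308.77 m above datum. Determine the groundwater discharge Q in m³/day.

Convert K: 0.000125 m/s × 86400 = 10.80 m/day.
Cross-sectional area A = 66.3 × 8.92 = 591.4 m².
Hydraulic gradient i = (315.80 − 308.77) / 1650 = 7.03 / 1650 = 0.004261.
Darcy's law: Q = K · A · i = 10.80 × 591.4 × 0.004261 = 27.21 m³/day.

27.2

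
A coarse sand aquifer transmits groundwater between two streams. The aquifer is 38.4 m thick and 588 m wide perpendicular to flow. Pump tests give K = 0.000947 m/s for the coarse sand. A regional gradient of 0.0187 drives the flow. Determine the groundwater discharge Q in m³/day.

Convert K: 0.000947 m/s × 86400 = 81.82 m/day.
Cross-sectional area A = 588 × 38.4 = 22579 m².
Hydraulic gradient i = 0.0187.
Darcy's law: Q = K · A · i = 81.82 × 22579 × 0.01870 = 34547 m³/day.

34500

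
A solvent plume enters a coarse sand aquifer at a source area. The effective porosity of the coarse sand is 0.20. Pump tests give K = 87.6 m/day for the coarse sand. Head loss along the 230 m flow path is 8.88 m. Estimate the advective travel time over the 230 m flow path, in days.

13.6

Hydraulic gradient i = Δh / L = 8.88 / 230 = 0.03861.
Darcy flux q = K · i = 87.60 × 0.03861 = 3.382 m/day.
Seepage velocity v = q / n_e = 3.382 / 0.20 = 16.91 m/day.
Travel time t = L / v = 230 / 16.91 = 13.60 days.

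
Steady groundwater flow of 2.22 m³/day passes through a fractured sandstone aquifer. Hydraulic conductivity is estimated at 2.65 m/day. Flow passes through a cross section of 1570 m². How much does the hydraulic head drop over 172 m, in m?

From Q = K·A·i, i = Q / (K·A) = 2.22 / (2.650 × 1570) = 0.0005336.
Head loss Δh = i · L = 0.0005336 × 172 = 0.09178 m.

0.0918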